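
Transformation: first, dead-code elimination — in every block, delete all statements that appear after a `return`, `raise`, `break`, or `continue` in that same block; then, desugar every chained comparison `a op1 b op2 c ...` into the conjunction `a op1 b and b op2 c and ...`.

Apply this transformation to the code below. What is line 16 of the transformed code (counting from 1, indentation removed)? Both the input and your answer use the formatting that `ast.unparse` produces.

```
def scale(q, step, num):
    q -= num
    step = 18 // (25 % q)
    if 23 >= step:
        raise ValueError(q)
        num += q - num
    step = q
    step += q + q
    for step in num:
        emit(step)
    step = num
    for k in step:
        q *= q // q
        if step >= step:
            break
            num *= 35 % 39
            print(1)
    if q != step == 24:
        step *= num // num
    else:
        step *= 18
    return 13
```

step *= num // num

Transformed code:
def scale(q, step, num):
    q -= num
    step = 18 // (25 % q)
    if 23 >= step:
        raise ValueError(q)
    step = q
    step += q + q
    for step in num:
        emit(step)
    step = num
    for k in step:
        q *= q // q
        if step >= step:
            break
    if q != step and step == 24:
        step *= num // num
    else:
        step *= 18
    return 13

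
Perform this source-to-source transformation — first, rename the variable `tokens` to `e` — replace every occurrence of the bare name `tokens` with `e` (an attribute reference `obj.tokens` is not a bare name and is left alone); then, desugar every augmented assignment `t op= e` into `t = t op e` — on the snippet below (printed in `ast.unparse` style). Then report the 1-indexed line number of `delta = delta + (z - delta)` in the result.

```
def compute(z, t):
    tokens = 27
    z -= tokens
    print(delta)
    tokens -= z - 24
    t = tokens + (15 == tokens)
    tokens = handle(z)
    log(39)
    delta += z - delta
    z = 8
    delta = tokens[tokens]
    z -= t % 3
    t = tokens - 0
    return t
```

9

Transformed code:
def compute(z, t):
    e = 27
    z = z - e
    print(delta)
    e = e - (z - 24)
    t = e + (15 == e)
    e = handle(z)
    log(39)
    delta = delta + (z - delta)
    z = 8
    delta = e[e]
    z = z - t % 3
    t = e - 0
    return t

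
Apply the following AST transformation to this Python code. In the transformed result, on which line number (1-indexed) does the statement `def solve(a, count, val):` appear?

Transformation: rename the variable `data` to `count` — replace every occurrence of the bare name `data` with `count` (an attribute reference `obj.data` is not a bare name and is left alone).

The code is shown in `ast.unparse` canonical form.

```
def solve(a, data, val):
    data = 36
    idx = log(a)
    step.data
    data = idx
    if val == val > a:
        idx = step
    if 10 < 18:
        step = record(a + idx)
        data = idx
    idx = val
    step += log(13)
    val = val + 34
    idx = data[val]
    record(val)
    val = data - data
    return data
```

Transformed code:
def solve(a, count, val):
    count = 36
    idx = log(a)
    step.data
    count = idx
    if val == val > a:
        idx = step
    if 10 < 18:
        step = record(a + idx)
        count = idx
    idx = val
    step += log(13)
    val = val + 34
    idx = count[val]
    record(val)
    val = count - count
    return count

1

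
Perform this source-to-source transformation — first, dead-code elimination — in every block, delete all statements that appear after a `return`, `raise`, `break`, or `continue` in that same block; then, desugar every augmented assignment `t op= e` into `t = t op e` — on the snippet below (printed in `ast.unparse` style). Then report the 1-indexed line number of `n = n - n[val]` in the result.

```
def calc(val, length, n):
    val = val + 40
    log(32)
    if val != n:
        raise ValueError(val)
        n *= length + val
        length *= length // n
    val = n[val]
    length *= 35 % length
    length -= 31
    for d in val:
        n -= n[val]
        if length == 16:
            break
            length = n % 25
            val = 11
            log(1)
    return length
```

10

Transformed code:
def calc(val, length, n):
    val = val + 40
    log(32)
    if val != n:
        raise ValueError(val)
    val = n[val]
    length = length * (35 % length)
    length = length - 31
    for d in val:
        n = n - n[val]
        if length == 16:
            break
    return length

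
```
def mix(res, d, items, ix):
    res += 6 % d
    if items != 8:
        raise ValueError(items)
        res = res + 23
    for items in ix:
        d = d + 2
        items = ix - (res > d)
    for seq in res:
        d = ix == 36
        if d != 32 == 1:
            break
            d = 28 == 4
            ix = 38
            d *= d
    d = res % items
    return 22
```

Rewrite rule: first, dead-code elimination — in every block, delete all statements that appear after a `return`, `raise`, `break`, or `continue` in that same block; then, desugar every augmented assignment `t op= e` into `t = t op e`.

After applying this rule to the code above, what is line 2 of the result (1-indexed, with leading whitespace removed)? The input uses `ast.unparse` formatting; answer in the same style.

res = res + 6 % d

Transformed code:
def mix(res, d, items, ix):
    res = res + 6 % d
    if items != 8:
        raise ValueError(items)
    for items in ix:
        d = d + 2
        items = ix - (res > d)
    for seq in res:
        d = ix == 36
        if d != 32 == 1:
            break
    d = res % items
    return 22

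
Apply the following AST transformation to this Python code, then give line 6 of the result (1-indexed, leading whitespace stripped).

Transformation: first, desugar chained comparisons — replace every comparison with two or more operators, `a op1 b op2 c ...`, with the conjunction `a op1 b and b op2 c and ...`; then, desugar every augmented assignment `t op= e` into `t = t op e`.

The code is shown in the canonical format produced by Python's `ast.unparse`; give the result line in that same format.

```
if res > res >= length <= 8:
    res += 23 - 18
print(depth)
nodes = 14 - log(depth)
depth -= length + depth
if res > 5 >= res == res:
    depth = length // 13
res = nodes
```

Transformed code:
if res > res and res >= length and (length <= 8):
    res = res + (23 - 18)
print(depth)
nodes = 14 - log(depth)
depth = depth - (length + depth)
if res > 5 and 5 >= res and (res == res):
    depth = length // 13
res = nodes

if res > 5 and 5 >= res and (res == res):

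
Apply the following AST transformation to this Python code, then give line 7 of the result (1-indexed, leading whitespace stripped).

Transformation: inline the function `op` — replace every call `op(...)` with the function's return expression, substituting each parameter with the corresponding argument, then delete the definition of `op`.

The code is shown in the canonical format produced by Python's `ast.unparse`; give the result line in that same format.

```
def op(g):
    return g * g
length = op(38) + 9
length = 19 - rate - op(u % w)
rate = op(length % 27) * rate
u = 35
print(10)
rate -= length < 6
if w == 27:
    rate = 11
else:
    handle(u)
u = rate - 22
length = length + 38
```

if w == 27:

Transformed code:
length = 38 * 38 + 9
length = 19 - rate - u % w * (u % w)
rate = length % 27 * (length % 27) * rate
u = 35
print(10)
rate -= length < 6
if w == 27:
    rate = 11
else:
    handle(u)
u = rate - 22
length = length + 38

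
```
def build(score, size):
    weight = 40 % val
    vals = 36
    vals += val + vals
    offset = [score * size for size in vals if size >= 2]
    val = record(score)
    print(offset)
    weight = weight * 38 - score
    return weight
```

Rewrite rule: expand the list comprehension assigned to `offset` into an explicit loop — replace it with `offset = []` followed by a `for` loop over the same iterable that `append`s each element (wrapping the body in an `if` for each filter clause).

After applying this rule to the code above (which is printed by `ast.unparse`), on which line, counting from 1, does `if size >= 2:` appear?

7

Transformed code:
def build(score, size):
    weight = 40 % val
    vals = 36
    vals += val + vals
    offset = []
    for size in vals:
        if size >= 2:
            offset.append(score * size)
    val = record(score)
    print(offset)
    weight = weight * 38 - score
    return weight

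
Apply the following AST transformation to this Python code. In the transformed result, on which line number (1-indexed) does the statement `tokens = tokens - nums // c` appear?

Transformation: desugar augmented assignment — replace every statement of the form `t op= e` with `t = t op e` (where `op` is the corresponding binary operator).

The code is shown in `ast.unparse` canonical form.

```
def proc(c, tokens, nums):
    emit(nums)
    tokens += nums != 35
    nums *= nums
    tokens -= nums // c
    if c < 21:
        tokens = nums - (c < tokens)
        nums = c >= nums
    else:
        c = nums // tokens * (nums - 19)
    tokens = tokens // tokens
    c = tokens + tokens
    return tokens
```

Transformed code:
def proc(c, tokens, nums):
    emit(nums)
    tokens = tokens + (nums != 35)
    nums = nums * nums
    tokens = tokens - nums // c
    if c < 21:
        tokens = nums - (c < tokens)
        nums = c >= nums
    else:
        c = nums // tokens * (nums - 19)
    tokens = tokens // tokens
    c = tokens + tokens
    return tokens

5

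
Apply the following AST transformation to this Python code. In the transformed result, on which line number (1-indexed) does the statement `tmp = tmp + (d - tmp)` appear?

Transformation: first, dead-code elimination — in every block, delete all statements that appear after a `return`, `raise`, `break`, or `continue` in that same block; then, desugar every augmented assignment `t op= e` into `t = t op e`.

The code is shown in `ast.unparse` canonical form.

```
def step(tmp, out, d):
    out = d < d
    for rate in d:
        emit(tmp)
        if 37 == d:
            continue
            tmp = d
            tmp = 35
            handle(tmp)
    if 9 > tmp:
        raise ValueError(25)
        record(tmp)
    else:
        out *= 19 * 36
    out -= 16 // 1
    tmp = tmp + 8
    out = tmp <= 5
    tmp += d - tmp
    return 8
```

14

Transformed code:
def step(tmp, out, d):
    out = d < d
    for rate in d:
        emit(tmp)
        if 37 == d:
            continue
    if 9 > tmp:
        raise ValueError(25)
    else:
        out = out * (19 * 36)
    out = out - 16 // 1
    tmp = tmp + 8
    out = tmp <= 5
    tmp = tmp + (d - tmp)
    return 8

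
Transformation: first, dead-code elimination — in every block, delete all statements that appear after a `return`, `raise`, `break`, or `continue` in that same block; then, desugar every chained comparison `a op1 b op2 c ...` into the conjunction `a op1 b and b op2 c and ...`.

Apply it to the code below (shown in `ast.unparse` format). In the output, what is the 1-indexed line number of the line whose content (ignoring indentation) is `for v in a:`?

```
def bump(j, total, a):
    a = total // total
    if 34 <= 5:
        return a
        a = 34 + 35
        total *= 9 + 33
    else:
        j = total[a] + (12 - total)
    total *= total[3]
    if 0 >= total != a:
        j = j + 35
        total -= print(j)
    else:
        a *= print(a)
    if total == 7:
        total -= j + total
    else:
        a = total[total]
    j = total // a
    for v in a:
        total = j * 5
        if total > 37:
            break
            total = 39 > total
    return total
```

18

Transformed code:
def bump(j, total, a):
    a = total // total
    if 34 <= 5:
        return a
    else:
        j = total[a] + (12 - total)
    total *= total[3]
    if 0 >= total and total != a:
        j = j + 35
        total -= print(j)
    else:
        a *= print(a)
    if total == 7:
        total -= j + total
    else:
        a = total[total]
    j = total // a
    for v in a:
        total = j * 5
        if total > 37:
            break
    return total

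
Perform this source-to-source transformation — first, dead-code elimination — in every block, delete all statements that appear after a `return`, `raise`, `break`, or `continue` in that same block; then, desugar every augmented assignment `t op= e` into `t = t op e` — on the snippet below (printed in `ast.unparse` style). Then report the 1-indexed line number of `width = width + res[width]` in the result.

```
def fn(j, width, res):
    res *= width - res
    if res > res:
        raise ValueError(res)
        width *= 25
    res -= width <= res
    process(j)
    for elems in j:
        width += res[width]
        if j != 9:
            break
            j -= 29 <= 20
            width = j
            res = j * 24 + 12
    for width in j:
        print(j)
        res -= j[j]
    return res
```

Transformed code:
def fn(j, width, res):
    res = res * (width - res)
    if res > res:
        raise ValueError(res)
    res = res - (width <= res)
    process(j)
    for elems in j:
        width = width + res[width]
        if j != 9:
            break
    for width in j:
        print(j)
        res = res - j[j]
    return res

8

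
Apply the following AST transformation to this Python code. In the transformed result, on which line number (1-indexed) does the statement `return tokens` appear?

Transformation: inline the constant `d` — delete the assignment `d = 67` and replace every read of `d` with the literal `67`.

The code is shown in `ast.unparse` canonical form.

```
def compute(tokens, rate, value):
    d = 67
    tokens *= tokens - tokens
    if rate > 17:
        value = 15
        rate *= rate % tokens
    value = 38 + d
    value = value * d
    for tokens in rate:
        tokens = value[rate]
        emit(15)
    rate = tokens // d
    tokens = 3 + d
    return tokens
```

13

Transformed code:
def compute(tokens, rate, value):
    tokens *= tokens - tokens
    if rate > 17:
        value = 15
        rate *= rate % tokens
    value = 38 + 67
    value = value * 67
    for tokens in rate:
        tokens = value[rate]
        emit(15)
    rate = tokens // 67
    tokens = 3 + 67
    return tokens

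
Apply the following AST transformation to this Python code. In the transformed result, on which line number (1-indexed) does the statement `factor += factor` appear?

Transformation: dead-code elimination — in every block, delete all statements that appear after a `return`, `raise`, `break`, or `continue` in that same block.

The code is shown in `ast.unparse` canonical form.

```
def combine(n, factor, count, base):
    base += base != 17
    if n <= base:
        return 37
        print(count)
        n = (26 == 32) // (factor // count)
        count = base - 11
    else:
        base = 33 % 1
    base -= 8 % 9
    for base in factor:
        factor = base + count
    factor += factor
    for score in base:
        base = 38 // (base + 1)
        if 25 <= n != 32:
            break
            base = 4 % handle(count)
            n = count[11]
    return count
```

Transformed code:
def combine(n, factor, count, base):
    base += base != 17
    if n <= base:
        return 37
    else:
        base = 33 % 1
    base -= 8 % 9
    for base in factor:
        factor = base + count
    factor += factor
    for score in base:
        base = 38 // (base + 1)
        if 25 <= n != 32:
            break
    return count

10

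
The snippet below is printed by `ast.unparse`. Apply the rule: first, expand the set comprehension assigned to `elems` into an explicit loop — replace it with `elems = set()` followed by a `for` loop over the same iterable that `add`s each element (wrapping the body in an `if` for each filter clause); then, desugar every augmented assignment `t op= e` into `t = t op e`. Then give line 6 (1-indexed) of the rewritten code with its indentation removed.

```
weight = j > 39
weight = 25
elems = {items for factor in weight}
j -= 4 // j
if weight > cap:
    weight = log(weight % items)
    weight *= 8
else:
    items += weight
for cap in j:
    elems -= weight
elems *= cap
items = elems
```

Transformed code:
weight = j > 39
weight = 25
elems = set()
for factor in weight:
    elems.add(items)
j = j - 4 // j
if weight > cap:
    weight = log(weight % items)
    weight = weight * 8
else:
    items = items + weight
for cap in j:
    elems = elems - weight
elems = elems * cap
items = elems

j = j - 4 // j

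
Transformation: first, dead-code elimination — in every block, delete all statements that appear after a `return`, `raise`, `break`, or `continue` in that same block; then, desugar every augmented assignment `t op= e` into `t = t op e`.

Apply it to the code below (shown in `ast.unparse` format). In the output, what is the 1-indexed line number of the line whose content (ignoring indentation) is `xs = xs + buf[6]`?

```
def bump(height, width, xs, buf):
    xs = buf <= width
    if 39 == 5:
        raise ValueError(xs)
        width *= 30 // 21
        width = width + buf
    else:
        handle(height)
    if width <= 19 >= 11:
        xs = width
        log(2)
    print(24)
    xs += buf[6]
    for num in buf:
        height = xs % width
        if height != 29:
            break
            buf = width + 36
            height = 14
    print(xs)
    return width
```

Transformed code:
def bump(height, width, xs, buf):
    xs = buf <= width
    if 39 == 5:
        raise ValueError(xs)
    else:
        handle(height)
    if width <= 19 >= 11:
        xs = width
        log(2)
    print(24)
    xs = xs + buf[6]
    for num in buf:
        height = xs % width
        if height != 29:
            break
    print(xs)
    return width

11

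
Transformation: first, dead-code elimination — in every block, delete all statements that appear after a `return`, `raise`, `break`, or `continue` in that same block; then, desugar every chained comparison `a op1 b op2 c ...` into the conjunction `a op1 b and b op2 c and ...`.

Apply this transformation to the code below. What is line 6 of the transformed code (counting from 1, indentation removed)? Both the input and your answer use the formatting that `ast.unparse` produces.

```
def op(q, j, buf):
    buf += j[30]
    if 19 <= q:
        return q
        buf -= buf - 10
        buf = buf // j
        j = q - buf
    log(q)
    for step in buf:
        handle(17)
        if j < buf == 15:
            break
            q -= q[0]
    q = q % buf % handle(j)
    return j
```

Transformed code:
def op(q, j, buf):
    buf += j[30]
    if 19 <= q:
        return q
    log(q)
    for step in buf:
        handle(17)
        if j < buf and buf == 15:
            break
    q = q % buf % handle(j)
    return j

for step in buf:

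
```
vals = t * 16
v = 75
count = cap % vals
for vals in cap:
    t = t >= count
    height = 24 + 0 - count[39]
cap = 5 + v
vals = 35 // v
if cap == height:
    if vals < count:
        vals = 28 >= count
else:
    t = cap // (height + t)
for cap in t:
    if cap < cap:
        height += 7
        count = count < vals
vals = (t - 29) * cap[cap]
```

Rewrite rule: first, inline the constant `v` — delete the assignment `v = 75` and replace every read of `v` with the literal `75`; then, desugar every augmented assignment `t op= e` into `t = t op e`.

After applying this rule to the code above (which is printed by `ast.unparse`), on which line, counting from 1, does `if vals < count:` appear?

Transformed code:
vals = t * 16
count = cap % vals
for vals in cap:
    t = t >= count
    height = 24 + 0 - count[39]
cap = 5 + 75
vals = 35 // 75
if cap == height:
    if vals < count:
        vals = 28 >= count
else:
    t = cap // (height + t)
for cap in t:
    if cap < cap:
        height = height + 7
        count = count < vals
vals = (t - 29) * cap[cap]

9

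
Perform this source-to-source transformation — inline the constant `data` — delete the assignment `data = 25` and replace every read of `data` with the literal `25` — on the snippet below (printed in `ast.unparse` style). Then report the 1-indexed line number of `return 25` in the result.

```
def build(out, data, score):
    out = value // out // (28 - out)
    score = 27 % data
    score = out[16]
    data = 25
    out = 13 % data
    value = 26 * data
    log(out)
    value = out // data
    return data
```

9

Transformed code:
def build(out, data, score):
    out = value // out // (28 - out)
    score = 27 % 25
    score = out[16]
    out = 13 % 25
    value = 26 * 25
    log(out)
    value = out // 25
    return 25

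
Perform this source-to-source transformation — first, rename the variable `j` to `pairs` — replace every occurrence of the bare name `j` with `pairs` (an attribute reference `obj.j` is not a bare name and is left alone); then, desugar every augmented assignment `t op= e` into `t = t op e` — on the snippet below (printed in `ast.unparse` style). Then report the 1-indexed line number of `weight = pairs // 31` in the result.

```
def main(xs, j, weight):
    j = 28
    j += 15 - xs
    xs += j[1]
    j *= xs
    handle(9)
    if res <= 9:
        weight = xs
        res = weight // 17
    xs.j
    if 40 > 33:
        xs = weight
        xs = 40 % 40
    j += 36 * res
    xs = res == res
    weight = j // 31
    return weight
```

Transformed code:
def main(xs, pairs, weight):
    pairs = 28
    pairs = pairs + (15 - xs)
    xs = xs + pairs[1]
    pairs = pairs * xs
    handle(9)
    if res <= 9:
        weight = xs
        res = weight // 17
    xs.j
    if 40 > 33:
        xs = weight
        xs = 40 % 40
    pairs = pairs + 36 * res
    xs = res == res
    weight = pairs // 31
    return weight

16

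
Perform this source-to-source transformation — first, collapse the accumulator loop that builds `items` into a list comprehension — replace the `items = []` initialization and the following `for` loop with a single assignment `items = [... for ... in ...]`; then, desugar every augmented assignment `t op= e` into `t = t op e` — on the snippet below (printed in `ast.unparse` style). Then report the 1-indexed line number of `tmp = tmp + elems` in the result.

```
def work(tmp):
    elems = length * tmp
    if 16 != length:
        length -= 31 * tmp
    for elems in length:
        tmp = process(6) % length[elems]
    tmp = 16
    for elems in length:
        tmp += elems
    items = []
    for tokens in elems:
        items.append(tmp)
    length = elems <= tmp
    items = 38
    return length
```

Transformed code:
def work(tmp):
    elems = length * tmp
    if 16 != length:
        length = length - 31 * tmp
    for elems in length:
        tmp = process(6) % length[elems]
    tmp = 16
    for elems in length:
        tmp = tmp + elems
    items = [tmp for tokens in elems]
    length = elems <= tmp
    items = 38
    return length

9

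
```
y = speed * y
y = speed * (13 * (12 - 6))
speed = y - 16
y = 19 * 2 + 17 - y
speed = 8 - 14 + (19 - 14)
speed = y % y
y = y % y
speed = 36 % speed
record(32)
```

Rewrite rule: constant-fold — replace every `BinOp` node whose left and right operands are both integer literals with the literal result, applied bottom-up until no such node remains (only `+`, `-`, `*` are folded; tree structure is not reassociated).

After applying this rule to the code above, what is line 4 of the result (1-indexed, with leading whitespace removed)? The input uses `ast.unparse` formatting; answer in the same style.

Transformed code:
y = speed * y
y = speed * 78
speed = y - 16
y = 55 - y
speed = -1
speed = y % y
y = y % y
speed = 36 % speed
record(32)

y = 55 - y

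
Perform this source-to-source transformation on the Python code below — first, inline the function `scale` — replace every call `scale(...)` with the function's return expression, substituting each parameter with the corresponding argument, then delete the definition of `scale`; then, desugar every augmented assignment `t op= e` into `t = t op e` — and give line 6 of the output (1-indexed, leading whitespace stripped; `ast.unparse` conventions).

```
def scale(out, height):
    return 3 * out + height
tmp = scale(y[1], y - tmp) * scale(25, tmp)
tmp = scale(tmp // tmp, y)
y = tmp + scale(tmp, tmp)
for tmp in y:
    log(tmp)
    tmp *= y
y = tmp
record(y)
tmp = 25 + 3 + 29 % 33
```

Transformed code:
tmp = (3 * y[1] + (y - tmp)) * (3 * 25 + tmp)
tmp = 3 * (tmp // tmp) + y
y = tmp + (3 * tmp + tmp)
for tmp in y:
    log(tmp)
    tmp = tmp * y
y = tmp
record(y)
tmp = 25 + 3 + 29 % 33

tmp = tmp * y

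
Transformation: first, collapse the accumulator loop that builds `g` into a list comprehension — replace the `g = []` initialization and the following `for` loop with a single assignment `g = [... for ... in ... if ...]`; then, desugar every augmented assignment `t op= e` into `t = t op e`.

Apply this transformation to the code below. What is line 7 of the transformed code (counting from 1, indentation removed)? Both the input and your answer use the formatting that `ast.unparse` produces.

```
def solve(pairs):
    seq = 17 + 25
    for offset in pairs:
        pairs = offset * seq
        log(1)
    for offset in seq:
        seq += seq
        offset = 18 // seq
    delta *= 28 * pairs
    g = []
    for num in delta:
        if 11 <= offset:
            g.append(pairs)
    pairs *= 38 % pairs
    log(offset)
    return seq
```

Transformed code:
def solve(pairs):
    seq = 17 + 25
    for offset in pairs:
        pairs = offset * seq
        log(1)
    for offset in seq:
        seq = seq + seq
        offset = 18 // seq
    delta = delta * (28 * pairs)
    g = [pairs for num in delta if 11 <= offset]
    pairs = pairs * (38 % pairs)
    log(offset)
    return seq

seq = seq + seq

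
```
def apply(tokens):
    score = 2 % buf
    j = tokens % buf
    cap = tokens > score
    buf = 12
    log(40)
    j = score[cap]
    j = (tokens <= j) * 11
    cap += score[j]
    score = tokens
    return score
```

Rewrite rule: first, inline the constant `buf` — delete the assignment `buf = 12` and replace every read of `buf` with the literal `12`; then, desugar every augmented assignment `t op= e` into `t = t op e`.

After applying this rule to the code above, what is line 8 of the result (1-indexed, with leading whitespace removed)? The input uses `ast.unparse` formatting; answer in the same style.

Transformed code:
def apply(tokens):
    score = 2 % 12
    j = tokens % 12
    cap = tokens > score
    log(40)
    j = score[cap]
    j = (tokens <= j) * 11
    cap = cap + score[j]
    score = tokens
    return score

cap = cap + score[j]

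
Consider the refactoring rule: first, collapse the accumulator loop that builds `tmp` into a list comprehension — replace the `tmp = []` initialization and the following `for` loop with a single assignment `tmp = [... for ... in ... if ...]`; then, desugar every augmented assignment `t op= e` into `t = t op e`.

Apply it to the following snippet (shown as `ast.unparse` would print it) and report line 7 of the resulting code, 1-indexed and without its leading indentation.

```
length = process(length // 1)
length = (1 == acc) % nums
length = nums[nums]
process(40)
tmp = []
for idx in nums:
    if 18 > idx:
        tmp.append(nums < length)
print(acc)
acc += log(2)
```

acc = acc + log(2)

Transformed code:
length = process(length // 1)
length = (1 == acc) % nums
length = nums[nums]
process(40)
tmp = [nums < length for idx in nums if 18 > idx]
print(acc)
acc = acc + log(2)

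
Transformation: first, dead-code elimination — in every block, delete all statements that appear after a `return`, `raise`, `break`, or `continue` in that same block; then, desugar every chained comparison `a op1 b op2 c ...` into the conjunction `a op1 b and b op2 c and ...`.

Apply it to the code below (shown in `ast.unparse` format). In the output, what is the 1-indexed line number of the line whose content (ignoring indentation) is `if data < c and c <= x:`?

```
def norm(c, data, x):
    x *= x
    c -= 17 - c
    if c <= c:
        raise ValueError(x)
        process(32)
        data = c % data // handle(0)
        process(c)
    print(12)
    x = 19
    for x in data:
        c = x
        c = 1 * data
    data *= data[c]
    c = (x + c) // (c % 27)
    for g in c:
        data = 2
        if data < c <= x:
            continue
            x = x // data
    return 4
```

Transformed code:
def norm(c, data, x):
    x *= x
    c -= 17 - c
    if c <= c:
        raise ValueError(x)
    print(12)
    x = 19
    for x in data:
        c = x
        c = 1 * data
    data *= data[c]
    c = (x + c) // (c % 27)
    for g in c:
        data = 2
        if data < c and c <= x:
            continue
    return 4

15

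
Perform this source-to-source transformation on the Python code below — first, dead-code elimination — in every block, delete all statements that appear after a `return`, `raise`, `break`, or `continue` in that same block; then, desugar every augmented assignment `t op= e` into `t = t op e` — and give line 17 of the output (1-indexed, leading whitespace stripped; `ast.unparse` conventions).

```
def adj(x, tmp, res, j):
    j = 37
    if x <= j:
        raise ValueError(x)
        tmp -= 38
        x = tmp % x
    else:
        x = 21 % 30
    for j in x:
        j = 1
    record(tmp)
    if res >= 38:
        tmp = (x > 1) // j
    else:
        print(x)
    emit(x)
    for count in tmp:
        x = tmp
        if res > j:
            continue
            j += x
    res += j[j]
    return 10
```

Transformed code:
def adj(x, tmp, res, j):
    j = 37
    if x <= j:
        raise ValueError(x)
    else:
        x = 21 % 30
    for j in x:
        j = 1
    record(tmp)
    if res >= 38:
        tmp = (x > 1) // j
    else:
        print(x)
    emit(x)
    for count in tmp:
        x = tmp
        if res > j:
            continue
    res = res + j[j]
    return 10

if res > j:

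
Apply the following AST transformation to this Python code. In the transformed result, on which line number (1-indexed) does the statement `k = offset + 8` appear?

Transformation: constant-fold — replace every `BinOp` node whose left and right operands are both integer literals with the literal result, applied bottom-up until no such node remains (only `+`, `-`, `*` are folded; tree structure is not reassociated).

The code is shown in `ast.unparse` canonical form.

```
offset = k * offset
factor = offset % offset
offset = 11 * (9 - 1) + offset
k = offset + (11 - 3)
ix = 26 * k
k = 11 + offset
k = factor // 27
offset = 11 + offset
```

4

Transformed code:
offset = k * offset
factor = offset % offset
offset = 88 + offset
k = offset + 8
ix = 26 * k
k = 11 + offset
k = factor // 27
offset = 11 + offset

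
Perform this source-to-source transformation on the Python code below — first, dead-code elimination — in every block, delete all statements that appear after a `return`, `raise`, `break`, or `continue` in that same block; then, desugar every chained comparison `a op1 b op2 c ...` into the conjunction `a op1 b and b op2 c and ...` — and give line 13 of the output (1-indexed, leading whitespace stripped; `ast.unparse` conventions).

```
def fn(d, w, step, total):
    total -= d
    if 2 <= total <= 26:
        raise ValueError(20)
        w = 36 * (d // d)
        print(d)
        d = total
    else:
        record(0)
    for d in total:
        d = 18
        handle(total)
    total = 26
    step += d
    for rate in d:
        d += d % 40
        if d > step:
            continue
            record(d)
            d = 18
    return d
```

Transformed code:
def fn(d, w, step, total):
    total -= d
    if 2 <= total and total <= 26:
        raise ValueError(20)
    else:
        record(0)
    for d in total:
        d = 18
        handle(total)
    total = 26
    step += d
    for rate in d:
        d += d % 40
        if d > step:
            continue
    return d

d += d % 40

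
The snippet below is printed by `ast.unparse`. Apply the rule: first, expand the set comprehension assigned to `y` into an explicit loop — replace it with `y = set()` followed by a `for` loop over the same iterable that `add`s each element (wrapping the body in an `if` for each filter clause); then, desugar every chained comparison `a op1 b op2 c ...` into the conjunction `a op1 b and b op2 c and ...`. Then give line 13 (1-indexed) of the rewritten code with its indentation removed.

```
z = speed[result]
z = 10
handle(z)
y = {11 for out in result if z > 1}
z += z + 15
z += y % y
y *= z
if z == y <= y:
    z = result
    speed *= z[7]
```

speed *= z[7]

Transformed code:
z = speed[result]
z = 10
handle(z)
y = set()
for out in result:
    if z > 1:
        y.add(11)
z += z + 15
z += y % y
y *= z
if z == y and y <= y:
    z = result
    speed *= z[7]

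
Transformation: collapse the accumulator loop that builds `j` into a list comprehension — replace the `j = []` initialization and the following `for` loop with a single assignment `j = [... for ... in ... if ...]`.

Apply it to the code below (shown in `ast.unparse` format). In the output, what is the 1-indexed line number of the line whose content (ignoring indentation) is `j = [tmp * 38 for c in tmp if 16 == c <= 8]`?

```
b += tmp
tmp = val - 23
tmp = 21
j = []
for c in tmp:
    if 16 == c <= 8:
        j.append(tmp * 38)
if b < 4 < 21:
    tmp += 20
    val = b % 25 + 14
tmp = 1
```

4

Transformed code:
b += tmp
tmp = val - 23
tmp = 21
j = [tmp * 38 for c in tmp if 16 == c <= 8]
if b < 4 < 21:
    tmp += 20
    val = b % 25 + 14
tmp = 1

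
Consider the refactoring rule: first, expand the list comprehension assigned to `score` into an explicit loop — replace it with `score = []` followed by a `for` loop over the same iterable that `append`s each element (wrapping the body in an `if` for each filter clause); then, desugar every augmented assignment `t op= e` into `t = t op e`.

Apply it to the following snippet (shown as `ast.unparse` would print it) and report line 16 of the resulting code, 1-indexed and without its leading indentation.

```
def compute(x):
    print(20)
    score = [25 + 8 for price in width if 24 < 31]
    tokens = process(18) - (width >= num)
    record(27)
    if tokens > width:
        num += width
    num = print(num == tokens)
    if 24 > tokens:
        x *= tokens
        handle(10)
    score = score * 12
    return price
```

return price

Transformed code:
def compute(x):
    print(20)
    score = []
    for price in width:
        if 24 < 31:
            score.append(25 + 8)
    tokens = process(18) - (width >= num)
    record(27)
    if tokens > width:
        num = num + width
    num = print(num == tokens)
    if 24 > tokens:
        x = x * tokens
        handle(10)
    score = score * 12
    return price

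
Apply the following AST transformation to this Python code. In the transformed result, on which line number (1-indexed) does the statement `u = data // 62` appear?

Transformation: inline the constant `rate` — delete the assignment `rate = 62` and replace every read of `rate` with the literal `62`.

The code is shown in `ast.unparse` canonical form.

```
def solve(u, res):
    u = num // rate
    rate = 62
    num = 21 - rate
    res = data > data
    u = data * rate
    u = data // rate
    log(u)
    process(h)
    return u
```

Transformed code:
def solve(u, res):
    u = num // 62
    num = 21 - 62
    res = data > data
    u = data * 62
    u = data // 62
    log(u)
    process(h)
    return u

6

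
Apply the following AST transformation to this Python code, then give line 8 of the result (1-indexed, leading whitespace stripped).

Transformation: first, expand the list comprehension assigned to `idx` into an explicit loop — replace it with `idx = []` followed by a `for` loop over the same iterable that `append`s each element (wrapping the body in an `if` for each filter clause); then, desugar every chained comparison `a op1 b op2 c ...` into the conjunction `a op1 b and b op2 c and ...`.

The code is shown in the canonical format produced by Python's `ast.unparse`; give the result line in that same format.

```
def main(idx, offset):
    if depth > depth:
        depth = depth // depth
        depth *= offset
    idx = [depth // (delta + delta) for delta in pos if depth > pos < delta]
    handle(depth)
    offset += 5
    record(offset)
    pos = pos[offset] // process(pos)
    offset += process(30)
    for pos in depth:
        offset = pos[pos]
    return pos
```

Transformed code:
def main(idx, offset):
    if depth > depth:
        depth = depth // depth
        depth *= offset
    idx = []
    for delta in pos:
        if depth > pos and pos < delta:
            idx.append(depth // (delta + delta))
    handle(depth)
    offset += 5
    record(offset)
    pos = pos[offset] // process(pos)
    offset += process(30)
    for pos in depth:
        offset = pos[pos]
    return pos

idx.append(depth // (delta + delta))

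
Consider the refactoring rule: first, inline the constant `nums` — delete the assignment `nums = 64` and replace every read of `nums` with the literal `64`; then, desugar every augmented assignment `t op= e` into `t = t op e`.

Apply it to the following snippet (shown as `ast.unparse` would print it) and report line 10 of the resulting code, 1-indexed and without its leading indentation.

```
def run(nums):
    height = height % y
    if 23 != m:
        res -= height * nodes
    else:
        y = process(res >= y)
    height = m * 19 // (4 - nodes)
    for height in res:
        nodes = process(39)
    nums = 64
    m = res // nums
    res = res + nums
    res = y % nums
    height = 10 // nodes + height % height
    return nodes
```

m = res // 64

Transformed code:
def run(nums):
    height = height % y
    if 23 != m:
        res = res - height * nodes
    else:
        y = process(res >= y)
    height = m * 19 // (4 - nodes)
    for height in res:
        nodes = process(39)
    m = res // 64
    res = res + 64
    res = y % 64
    height = 10 // nodes + height % height
    return nodes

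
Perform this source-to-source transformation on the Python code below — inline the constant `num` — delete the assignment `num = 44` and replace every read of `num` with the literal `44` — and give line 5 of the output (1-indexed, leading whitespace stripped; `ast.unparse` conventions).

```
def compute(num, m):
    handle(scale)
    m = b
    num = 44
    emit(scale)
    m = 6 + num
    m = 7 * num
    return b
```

m = 6 + 44

Transformed code:
def compute(num, m):
    handle(scale)
    m = b
    emit(scale)
    m = 6 + 44
    m = 7 * 44
    return b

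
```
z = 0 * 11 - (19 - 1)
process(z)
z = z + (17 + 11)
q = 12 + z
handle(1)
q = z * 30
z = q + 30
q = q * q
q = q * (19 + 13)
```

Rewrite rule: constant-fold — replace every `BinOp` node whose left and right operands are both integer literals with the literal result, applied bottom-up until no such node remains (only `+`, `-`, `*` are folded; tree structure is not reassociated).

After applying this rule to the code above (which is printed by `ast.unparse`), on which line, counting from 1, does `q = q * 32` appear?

Transformed code:
z = -18
process(z)
z = z + 28
q = 12 + z
handle(1)
q = z * 30
z = q + 30
q = q * q
q = q * 32

9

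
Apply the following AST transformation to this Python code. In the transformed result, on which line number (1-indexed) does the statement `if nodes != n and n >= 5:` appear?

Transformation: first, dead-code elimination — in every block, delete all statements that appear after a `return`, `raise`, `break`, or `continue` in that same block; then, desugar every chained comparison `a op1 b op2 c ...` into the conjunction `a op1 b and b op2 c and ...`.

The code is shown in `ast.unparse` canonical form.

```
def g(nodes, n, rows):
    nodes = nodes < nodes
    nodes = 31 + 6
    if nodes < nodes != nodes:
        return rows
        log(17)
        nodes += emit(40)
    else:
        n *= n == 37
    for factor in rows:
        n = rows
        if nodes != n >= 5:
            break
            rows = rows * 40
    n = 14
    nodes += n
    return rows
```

Transformed code:
def g(nodes, n, rows):
    nodes = nodes < nodes
    nodes = 31 + 6
    if nodes < nodes and nodes != nodes:
        return rows
    else:
        n *= n == 37
    for factor in rows:
        n = rows
        if nodes != n and n >= 5:
            break
    n = 14
    nodes += n
    return rows

10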